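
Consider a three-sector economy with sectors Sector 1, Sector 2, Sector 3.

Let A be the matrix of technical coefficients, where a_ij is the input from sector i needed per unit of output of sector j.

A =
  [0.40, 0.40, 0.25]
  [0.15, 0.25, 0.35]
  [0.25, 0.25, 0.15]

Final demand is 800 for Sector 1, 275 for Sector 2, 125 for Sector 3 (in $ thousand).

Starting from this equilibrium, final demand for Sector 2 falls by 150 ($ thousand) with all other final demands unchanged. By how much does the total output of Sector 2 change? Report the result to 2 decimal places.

I − A =
  [   0.60    -0.40    -0.25]
  [  -0.15     0.75    -0.35]
  [  -0.25    -0.25     0.85]
Cofactors of I−A, C_ij = (−1)^(i+j)·(minor ij) (rows/columns in the sector order above):
  C_11 = (0.75)(0.85) − (-0.35)(-0.25) = 0.5500
  C_12 = −[(-0.15)(0.85) − (-0.35)(-0.25)] = 0.2150
  C_13 = (-0.15)(-0.25) − (0.75)(-0.25) = 0.2250
  C_21 = −[(-0.40)(0.85) − (-0.25)(-0.25)] = 0.4025
  C_22 = (0.60)(0.85) − (-0.25)(-0.25) = 0.4475
  C_23 = −[(0.60)(-0.25) − (-0.40)(-0.25)] = 0.2500
  C_31 = (-0.40)(-0.35) − (-0.25)(0.75) = 0.3275
  C_32 = −[(0.60)(-0.35) − (-0.25)(-0.15)] = 0.2475
  C_33 = (0.60)(0.75) − (-0.40)(-0.15) = 0.3900
det(I−A) = Σ_j (I−A)_1j·C_1j = (0.60)(0.5500) + (-0.40)(0.2150) + (-0.25)(0.2250) = 0.18775
adj(I−A) = Cᵀ =
  [ 0.5500   0.4025   0.3275]
  [ 0.2150   0.4475   0.2475]
  [ 0.2250   0.2500   0.3900]
(I − A)⁻¹ = adj(I−A) / det(I−A) ≈
  [   2.9294     2.1438     1.7443]
  [   1.1451     2.3835     1.3182]
  [   1.1984     1.3316     2.0772]
Δx = (I − A)⁻¹ Δd with Δd having -150 in the Sector 2 component and 0 elsewhere.
So Δx_2 = L_22 · (-150), where L_22 = adj(I−A)_22 / det(I−A) = 0.4475 / 0.18775.
Δx_2 = 0.4475 × (-150) / 0.18775 = -67.125 / 0.18775 ≈ -357.52.

Δx_2 = -357.52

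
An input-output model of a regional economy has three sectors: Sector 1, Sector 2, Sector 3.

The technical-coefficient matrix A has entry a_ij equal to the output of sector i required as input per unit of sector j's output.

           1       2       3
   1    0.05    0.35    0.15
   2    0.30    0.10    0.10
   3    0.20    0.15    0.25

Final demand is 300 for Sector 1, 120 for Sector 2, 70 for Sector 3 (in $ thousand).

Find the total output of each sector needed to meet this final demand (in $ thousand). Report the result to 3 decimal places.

I − A =
  [   0.95    -0.35    -0.15]
  [  -0.30     0.90    -0.10]
  [  -0.20    -0.15     0.75]
Cofactors of I−A, C_ij = (−1)^(i+j)·(minor ij) (rows/columns in the sector order above):
  C_11 = (0.90)(0.75) − (-0.10)(-0.15) = 0.6600
  C_12 = −[(-0.30)(0.75) − (-0.10)(-0.20)] = 0.2450
  C_13 = (-0.30)(-0.15) − (0.90)(-0.20) = 0.2250
  C_21 = −[(-0.35)(0.75) − (-0.15)(-0.15)] = 0.2850
  C_22 = (0.95)(0.75) − (-0.15)(-0.20) = 0.6825
  C_23 = −[(0.95)(-0.15) − (-0.35)(-0.20)] = 0.2125
  C_31 = (-0.35)(-0.10) − (-0.15)(0.90) = 0.1700
  C_32 = −[(0.95)(-0.10) − (-0.15)(-0.30)] = 0.1400
  C_33 = (0.95)(0.90) − (-0.35)(-0.30) = 0.7500
det(I−A) = Σ_j (I−A)_1j·C_1j = (0.95)(0.6600) + (-0.35)(0.2450) + (-0.15)(0.2250) = 0.5075
adj(I−A) = Cᵀ =
  [ 0.6600   0.2850   0.1700]
  [ 0.2450   0.6825   0.1400]
  [ 0.2250   0.2125   0.7500]
(I − A)⁻¹ = adj(I−A) / det(I−A) ≈
  [   1.3005     0.5616     0.3350]
  [   0.4828     1.3448     0.2759]
  [   0.4433     0.4187     1.4778]
x = (I − A)⁻¹ d = adj(I−A)·d / det(I−A), with det(I−A) = 0.5075:
  x_1 = (0.6600·300 + 0.2850·120 + 0.1700·70) / 0.5075 = 244.10 / 0.5075 ≈ 480.985
  x_2 = (0.2450·300 + 0.6825·120 + 0.1400·70) / 0.5075 = 165.20 / 0.5075 ≈ 325.517
  x_3 = (0.2250·300 + 0.2125·120 + 0.7500·70) / 0.5075 = 145.50 / 0.5075 ≈ 286.700

x_1 = 480.985, x_2 = 325.517, x_3 = 286.700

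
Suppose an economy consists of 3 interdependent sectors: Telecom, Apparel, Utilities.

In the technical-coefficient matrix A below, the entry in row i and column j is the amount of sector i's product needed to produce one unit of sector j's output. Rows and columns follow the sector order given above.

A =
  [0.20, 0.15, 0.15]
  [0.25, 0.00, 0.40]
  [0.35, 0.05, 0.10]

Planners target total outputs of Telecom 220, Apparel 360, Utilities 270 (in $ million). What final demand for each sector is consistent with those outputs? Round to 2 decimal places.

I − A =
  [   0.80    -0.15    -0.15]
  [  -0.25     1.00    -0.40]
  [  -0.35    -0.05     0.90]
d = (I − A) x:
  d_T = (+0.80)·220 + (-0.15)·360 + (-0.15)·270 = 81.50
  d_A = (-0.25)·220 + (+1.00)·360 + (-0.40)·270 = 197.00
  d_U = (-0.35)·220 + (-0.05)·360 + (+0.90)·270 = 148.00

d_T = 81.50, d_A = 197.00, d_U = 148.00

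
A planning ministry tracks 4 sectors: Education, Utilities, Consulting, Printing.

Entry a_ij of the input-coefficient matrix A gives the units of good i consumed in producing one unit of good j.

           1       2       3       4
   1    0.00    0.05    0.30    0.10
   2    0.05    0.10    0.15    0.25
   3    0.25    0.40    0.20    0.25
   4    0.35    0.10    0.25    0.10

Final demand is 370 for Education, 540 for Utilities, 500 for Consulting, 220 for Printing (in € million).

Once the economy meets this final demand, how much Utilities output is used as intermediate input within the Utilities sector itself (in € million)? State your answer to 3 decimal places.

I − A =
  [   1.00    -0.05    -0.30    -0.10]
  [  -0.05     0.90    -0.15    -0.25]
  [  -0.25    -0.40     0.80    -0.25]
  [  -0.35    -0.10    -0.25     0.90]
Compute the cofactors C_ij = (−1)^(i+j)·(3×3 minor ij) of I−A; the adjugate is their transpose:
adj(I−A) = Cᵀ =
  [ 0.489000   0.166375   0.269375   0.175375]
  [ 0.165375   0.529500   0.233250   0.230250]
  [ 0.329250   0.389125   0.746375   0.352000]
  [ 0.300000   0.231625   0.338000   0.582625]
det(I−A) = Σ_j (I−A)_1j·C_1j = (1.00)(0.489000) + (-0.05)(0.165375) + (-0.30)(0.329250) + (-0.10)(0.300000) = 0.35195625
(I − A)⁻¹ = adj(I−A) / det(I−A) ≈
  [   1.3894     0.4727     0.7654     0.4983]
  [   0.4699     1.5044     0.6627     0.6542]
  [   0.9355     1.1056     2.1206     1.0001]
  [   0.8524     0.6581     0.9603     1.6554]
First solve x = (I − A)⁻¹ d = adj(I−A)·d / det(I−A); in particular x_2 = (0.165375·370 + 0.529500·540 + 0.233250·500 + 0.230250·220) / 0.35195625 = 514.39875 / 0.35195625 ≈ 1461.54174.
Intermediate flow from 2 to 2: z_22 = a_22 · x_2 = 0.10 × 514.39875 / 0.35195625 = 51.439875 / 0.35195625 ≈ 146.154.

z_22 = 146.154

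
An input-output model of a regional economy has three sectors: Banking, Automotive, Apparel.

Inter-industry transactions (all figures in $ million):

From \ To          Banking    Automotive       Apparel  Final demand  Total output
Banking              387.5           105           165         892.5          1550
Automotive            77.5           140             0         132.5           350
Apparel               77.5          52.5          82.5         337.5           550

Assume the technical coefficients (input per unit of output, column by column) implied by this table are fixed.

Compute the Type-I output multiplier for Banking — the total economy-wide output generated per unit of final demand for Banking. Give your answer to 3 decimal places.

Technical coefficients a_ij = z_ij / X_j:
  a_11 = 387.5/1550 = 0.25, a_21 = 77.5/1550 = 0.05, a_31 = 77.5/1550 = 0.05
  a_12 = 105/350 = 0.30, a_22 = 140/350 = 0.40, a_32 = 52.5/350 = 0.15
  a_13 = 165/550 = 0.30, a_23 = 0/550 = 0.00, a_33 = 82.5/550 = 0.15
I − A =
  [   0.75    -0.30    -0.30]
  [  -0.05     0.60     0.00]
  [  -0.05    -0.15     0.85]
Cofactors of I−A, C_ij = (−1)^(i+j)·(minor ij) (rows/columns in the sector order above):
  C_11 = (0.60)(0.85) − (0.00)(-0.15) = 0.5100
  C_12 = −[(-0.05)(0.85) − (0.00)(-0.05)] = 0.0425
  C_13 = (-0.05)(-0.15) − (0.60)(-0.05) = 0.0375
  C_21 = −[(-0.30)(0.85) − (-0.30)(-0.15)] = 0.3000
  C_22 = (0.75)(0.85) − (-0.30)(-0.05) = 0.6225
  C_23 = −[(0.75)(-0.15) − (-0.30)(-0.05)] = 0.1275
  C_31 = (-0.30)(0.00) − (-0.30)(0.60) = 0.1800
  C_32 = −[(0.75)(0.00) − (-0.30)(-0.05)] = 0.0150
  C_33 = (0.75)(0.60) − (-0.30)(-0.05) = 0.4350
det(I−A) = Σ_j (I−A)_1j·C_1j = (0.75)(0.5100) + (-0.30)(0.0425) + (-0.30)(0.0375) = 0.3585
adj(I−A) = Cᵀ =
  [ 0.5100   0.3000   0.1800]
  [ 0.0425   0.6225   0.0150]
  [ 0.0375   0.1275   0.4350]
(I − A)⁻¹ = adj(I−A) / det(I−A) ≈
  [   1.4226     0.8368     0.5021]
  [   0.1185     1.7364     0.0418]
  [   0.1046     0.3556     1.2134]
The output multiplier for sector j is the column-j sum of the Leontief inverse (I − A)⁻¹ = adj(I−A) / det(I−A).
Column 1 of adj(I−A): (0.5100, 0.0425, 0.0375); det(I−A) = 0.3585.
m_1 = (0.5100 + 0.0425 + 0.0375) / 0.3585 = 0.59 / 0.3585 ≈ 1.646.

m_1 = 1.646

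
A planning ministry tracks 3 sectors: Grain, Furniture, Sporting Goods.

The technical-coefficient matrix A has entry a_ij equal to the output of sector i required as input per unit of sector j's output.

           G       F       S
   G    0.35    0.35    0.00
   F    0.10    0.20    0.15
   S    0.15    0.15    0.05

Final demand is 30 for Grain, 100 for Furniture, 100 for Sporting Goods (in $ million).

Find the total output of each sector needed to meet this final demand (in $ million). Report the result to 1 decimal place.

I − A =
  [   0.65    -0.35     0.00]
  [  -0.10     0.80    -0.15]
  [  -0.15    -0.15     0.95]
Cofactors of I−A, C_ij = (−1)^(i+j)·(minor ij) (rows/columns in the sector order above):
  C_11 = (0.80)(0.95) − (-0.15)(-0.15) = 0.7375
  C_12 = −[(-0.10)(0.95) − (-0.15)(-0.15)] = 0.1175
  C_13 = (-0.10)(-0.15) − (0.80)(-0.15) = 0.1350
  C_21 = −[(-0.35)(0.95) − (0.00)(-0.15)] = 0.3325
  C_22 = (0.65)(0.95) − (0.00)(-0.15) = 0.6175
  C_23 = −[(0.65)(-0.15) − (-0.35)(-0.15)] = 0.1500
  C_31 = (-0.35)(-0.15) − (0.00)(0.80) = 0.0525
  C_32 = −[(0.65)(-0.15) − (0.00)(-0.10)] = 0.0975
  C_33 = (0.65)(0.80) − (-0.35)(-0.10) = 0.4850
det(I−A) = Σ_j (I−A)_1j·C_1j = (0.65)(0.7375) + (-0.35)(0.1175) + (0.00)(0.1350) = 0.43825
adj(I−A) = Cᵀ =
  [ 0.7375   0.3325   0.0525]
  [ 0.1175   0.6175   0.0975]
  [ 0.1350   0.1500   0.4850]
(I − A)⁻¹ = adj(I−A) / det(I−A) ≈
  [   1.6828     0.7587     0.1198]
  [   0.2681     1.4090     0.2225]
  [   0.3080     0.3423     1.1067]
x = (I − A)⁻¹ d = adj(I−A)·d / det(I−A), with det(I−A) = 0.43825:
  x_G = (0.7375·30 + 0.3325·100 + 0.0525·100) / 0.43825 = 60.625 / 0.43825 ≈ 138.3
  x_F = (0.1175·30 + 0.6175·100 + 0.0975·100) / 0.43825 = 75.025 / 0.43825 ≈ 171.2
  x_S = (0.1350·30 + 0.1500·100 + 0.4850·100) / 0.43825 = 67.55 / 0.43825 ≈ 154.1

x_G = 138.3, x_F = 171.2, x_S = 154.1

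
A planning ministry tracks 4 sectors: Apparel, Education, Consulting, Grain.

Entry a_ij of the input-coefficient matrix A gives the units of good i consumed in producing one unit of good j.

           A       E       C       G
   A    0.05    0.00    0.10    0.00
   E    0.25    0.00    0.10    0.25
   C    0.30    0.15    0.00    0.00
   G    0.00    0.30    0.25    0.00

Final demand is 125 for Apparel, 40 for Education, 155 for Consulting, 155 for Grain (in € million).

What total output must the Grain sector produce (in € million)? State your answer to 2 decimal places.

x_G = 261.76

I − A =
  [   0.95     0.00    -0.10     0.00]
  [  -0.25     1.00    -0.10    -0.25]
  [  -0.30    -0.15     1.00     0.00]
  [   0.00    -0.30    -0.25     1.00]
Compute the cofactors C_ij = (−1)^(i+j)·(3×3 minor ij) of I−A; the adjugate is their transpose:
adj(I−A) = Cᵀ =
  [ 0.900625   0.015000   0.092500   0.003750]
  [ 0.298750   0.920000   0.179375   0.230000]
  [ 0.315000   0.142500   0.878750   0.035625]
  [ 0.168375   0.311625   0.273500   0.902000]
det(I−A) = Σ_j (I−A)_1j·C_1j = (0.95)(0.900625) + (0.00)(0.298750) + (-0.10)(0.315000) + (0.00)(0.168375) = 0.82409375
(I − A)⁻¹ = adj(I−A) / det(I−A) ≈
  [   1.0929     0.0182     0.1122     0.0046]
  [   0.3625     1.1164     0.2177     0.2791]
  [   0.3822     0.1729     1.0663     0.0432]
  [   0.2043     0.3781     0.3319     1.0945]
x = (I − A)⁻¹ d = adj(I−A)·d / det(I−A), with det(I−A) = 0.82409375:
  x_A = (0.900625·125 + 0.015000·40 + 0.092500·155 + 0.003750·155) / 0.82409375 = 128.096875 / 0.82409375 ≈ 155.44
  x_E = (0.298750·125 + 0.920000·40 + 0.179375·155 + 0.230000·155) / 0.82409375 = 137.596875 / 0.82409375 ≈ 166.97
  x_C = (0.315000·125 + 0.142500·40 + 0.878750·155 + 0.035625·155) / 0.82409375 = 186.803125 / 0.82409375 ≈ 226.68
  x_G = (0.168375·125 + 0.311625·40 + 0.273500·155 + 0.902000·155) / 0.82409375 = 215.714375 / 0.82409375 ≈ 261.76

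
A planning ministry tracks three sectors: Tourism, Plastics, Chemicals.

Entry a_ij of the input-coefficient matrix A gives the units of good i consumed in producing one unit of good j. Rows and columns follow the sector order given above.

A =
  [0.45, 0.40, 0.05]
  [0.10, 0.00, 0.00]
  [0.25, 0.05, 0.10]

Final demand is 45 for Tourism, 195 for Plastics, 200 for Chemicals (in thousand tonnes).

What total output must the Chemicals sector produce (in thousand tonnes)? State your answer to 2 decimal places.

I − A =
  [   0.55    -0.40    -0.05]
  [  -0.10     1.00     0.00]
  [  -0.25    -0.05     0.90]
Cofactors of I−A, C_ij = (−1)^(i+j)·(minor ij) (rows/columns in the sector order above):
  C_11 = (1.00)(0.90) − (0.00)(-0.05) = 0.9000
  C_12 = −[(-0.10)(0.90) − (0.00)(-0.25)] = 0.0900
  C_13 = (-0.10)(-0.05) − (1.00)(-0.25) = 0.2550
  C_21 = −[(-0.40)(0.90) − (-0.05)(-0.05)] = 0.3625
  C_22 = (0.55)(0.90) − (-0.05)(-0.25) = 0.4825
  C_23 = −[(0.55)(-0.05) − (-0.40)(-0.25)] = 0.1275
  C_31 = (-0.40)(0.00) − (-0.05)(1.00) = 0.0500
  C_32 = −[(0.55)(0.00) − (-0.05)(-0.10)] = 0.0050
  C_33 = (0.55)(1.00) − (-0.40)(-0.10) = 0.5100
det(I−A) = Σ_j (I−A)_1j·C_1j = (0.55)(0.9000) + (-0.40)(0.0900) + (-0.05)(0.2550) = 0.44625
adj(I−A) = Cᵀ =
  [ 0.9000   0.3625   0.0500]
  [ 0.0900   0.4825   0.0050]
  [ 0.2550   0.1275   0.5100]
(I − A)⁻¹ = adj(I−A) / det(I−A) ≈
  [   2.0168     0.8123     0.1120]
  [   0.2017     1.0812     0.0112]
  [   0.5714     0.2857     1.1429]
x = (I − A)⁻¹ d = adj(I−A)·d / det(I−A), with det(I−A) = 0.44625:
  x_T = (0.9000·45 + 0.3625·195 + 0.0500·200) / 0.44625 = 121.1875 / 0.44625 ≈ 271.57
  x_P = (0.0900·45 + 0.4825·195 + 0.0050·200) / 0.44625 = 99.1375 / 0.44625 ≈ 222.16
  x_C = (0.2550·45 + 0.1275·195 + 0.5100·200) / 0.44625 = 138.3375 / 0.44625 = 310.00

x_C = 310.00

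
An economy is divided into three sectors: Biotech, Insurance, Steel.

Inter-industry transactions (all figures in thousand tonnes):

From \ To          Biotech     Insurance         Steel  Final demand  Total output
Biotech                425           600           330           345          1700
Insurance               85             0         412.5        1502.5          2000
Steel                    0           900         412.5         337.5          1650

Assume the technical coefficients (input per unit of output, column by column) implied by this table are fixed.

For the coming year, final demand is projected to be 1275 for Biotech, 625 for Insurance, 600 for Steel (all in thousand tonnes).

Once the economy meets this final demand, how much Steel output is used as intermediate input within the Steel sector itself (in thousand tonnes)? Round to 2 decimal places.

Technical coefficients a_ij = z_ij / X_j:
  a_BB = 425/1700 = 0.25, a_IB = 85/1700 = 0.05, a_SB = 0/1700 = 0.00
  a_BI = 600/2000 = 0.30, a_II = 0/2000 = 0.00, a_SI = 900/2000 = 0.45
  a_BS = 330/1650 = 0.20, a_IS = 412.5/1650 = 0.25, a_SS = 412.5/1650 = 0.25
I − A =
  [   0.75    -0.30    -0.20]
  [  -0.05     1.00    -0.25]
  [   0.00    -0.45     0.75]
Cofactors of I−A, C_ij = (−1)^(i+j)·(minor ij) (rows/columns in the sector order above):
  C_11 = (1.00)(0.75) − (-0.25)(-0.45) = 0.6375
  C_12 = −[(-0.05)(0.75) − (-0.25)(0.00)] = 0.0375
  C_13 = (-0.05)(-0.45) − (1.00)(0.00) = 0.0225
  C_21 = −[(-0.30)(0.75) − (-0.20)(-0.45)] = 0.3150
  C_22 = (0.75)(0.75) − (-0.20)(0.00) = 0.5625
  C_23 = −[(0.75)(-0.45) − (-0.30)(0.00)] = 0.3375
  C_31 = (-0.30)(-0.25) − (-0.20)(1.00) = 0.2750
  C_32 = −[(0.75)(-0.25) − (-0.20)(-0.05)] = 0.1975
  C_33 = (0.75)(1.00) − (-0.30)(-0.05) = 0.7350
det(I−A) = Σ_j (I−A)_1j·C_1j = (0.75)(0.6375) + (-0.30)(0.0375) + (-0.20)(0.0225) = 0.462375
adj(I−A) = Cᵀ =
  [ 0.6375   0.3150   0.2750]
  [ 0.0375   0.5625   0.1975]
  [ 0.0225   0.3375   0.7350]
(I − A)⁻¹ = adj(I−A) / det(I−A) ≈
  [   1.3788     0.6813     0.5948]
  [   0.0811     1.2165     0.4271]
  [   0.0487     0.7299     1.5896]
First solve x = (I − A)⁻¹ d = adj(I−A)·d / det(I−A); in particular x_S = (0.0225·1275 + 0.3375·625 + 0.7350·600) / 0.462375 = 680.625 / 0.462375 ≈ 1472.0195.
Intermediate flow from S to S: z_SS = a_SS · x_S = 0.25 × 680.625 / 0.462375 = 170.15625 / 0.462375 ≈ 368.00.

z_SS = 368.00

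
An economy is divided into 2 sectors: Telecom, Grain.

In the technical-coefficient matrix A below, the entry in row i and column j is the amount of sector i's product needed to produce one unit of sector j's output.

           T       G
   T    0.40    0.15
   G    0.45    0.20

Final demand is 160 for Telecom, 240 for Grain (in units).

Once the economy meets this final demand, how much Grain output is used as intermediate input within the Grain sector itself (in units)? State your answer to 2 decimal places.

I − A =
  [   0.60    -0.15]
  [  -0.45     0.80]
det(I−A) = (0.60)(0.80) − (-0.15)(-0.45) = 0.4125
adj(I−A) = [[0.80, 0.15], [0.45, 0.60]]
(I − A)⁻¹ = adj(I−A) / det(I−A) ≈
  [   1.9394     0.3636]
  [   1.0909     1.4545]
First solve x = (I − A)⁻¹ d = adj(I−A)·d / det(I−A); in particular x_G = (0.45·160 + 0.60·240) / 0.4125 = 216.00 / 0.4125 ≈ 523.6364.
Intermediate flow from G to G: z_GG = a_GG · x_G = 0.20 × 216.00 / 0.4125 = 43.20 / 0.4125 ≈ 104.73.

z_GG = 104.73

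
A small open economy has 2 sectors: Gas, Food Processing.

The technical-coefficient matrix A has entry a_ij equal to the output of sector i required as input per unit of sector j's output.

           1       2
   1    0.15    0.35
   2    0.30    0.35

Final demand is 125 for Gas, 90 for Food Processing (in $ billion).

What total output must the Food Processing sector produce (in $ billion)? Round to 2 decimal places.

x_2 = 254.75

I − A =
  [   0.85    -0.35]
  [  -0.30     0.65]
det(I−A) = (0.85)(0.65) − (-0.35)(-0.30) = 0.4475
adj(I−A) = [[0.65, 0.35], [0.30, 0.85]]
(I − A)⁻¹ = adj(I−A) / det(I−A) ≈
  [   1.4525     0.7821]
  [   0.6704     1.8994]
x = (I − A)⁻¹ d = adj(I−A)·d / det(I−A), with det(I−A) = 0.4475:
  x_1 = (0.65·125 + 0.35·90) / 0.4475 = 112.75 / 0.4475 ≈ 251.96
  x_2 = (0.30·125 + 0.85·90) / 0.4475 = 114.00 / 0.4475 ≈ 254.75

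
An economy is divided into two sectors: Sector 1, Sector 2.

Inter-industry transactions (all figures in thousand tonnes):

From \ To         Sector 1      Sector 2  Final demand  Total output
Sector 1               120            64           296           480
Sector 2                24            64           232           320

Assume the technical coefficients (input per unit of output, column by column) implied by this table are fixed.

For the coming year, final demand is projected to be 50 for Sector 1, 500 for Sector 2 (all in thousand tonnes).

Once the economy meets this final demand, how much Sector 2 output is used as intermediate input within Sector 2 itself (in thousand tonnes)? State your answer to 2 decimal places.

Technical coefficients a_ij = z_ij / X_j:
  a_11 = 120/480 = 0.25, a_21 = 24/480 = 0.05
  a_12 = 64/320 = 0.20, a_22 = 64/320 = 0.20
I − A =
  [   0.75    -0.20]
  [  -0.05     0.80]
det(I−A) = (0.75)(0.80) − (-0.20)(-0.05) = 0.5900
adj(I−A) = [[0.80, 0.20], [0.05, 0.75]]
(I − A)⁻¹ = adj(I−A) / det(I−A) ≈
  [   1.3559     0.3390]
  [   0.0847     1.2712]
First solve x = (I − A)⁻¹ d = adj(I−A)·d / det(I−A); in particular x_2 = (0.05·50 + 0.75·500) / 0.5900 = 377.50 / 0.5900 ≈ 639.8305.
Intermediate flow from 2 to 2: z_22 = a_22 · x_2 = 0.20 × 377.50 / 0.5900 = 75.50 / 0.5900 ≈ 127.97.

z_22 = 127.97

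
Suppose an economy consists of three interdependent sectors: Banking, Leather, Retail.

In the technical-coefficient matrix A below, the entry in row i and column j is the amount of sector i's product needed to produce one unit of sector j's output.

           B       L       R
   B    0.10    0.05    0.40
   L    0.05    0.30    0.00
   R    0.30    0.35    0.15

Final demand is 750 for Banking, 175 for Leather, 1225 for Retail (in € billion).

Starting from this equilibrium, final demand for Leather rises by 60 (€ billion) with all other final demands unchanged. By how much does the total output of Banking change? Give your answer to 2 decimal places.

Δx_B = 24.75

I − A =
  [   0.90    -0.05    -0.40]
  [  -0.05     0.70     0.00]
  [  -0.30    -0.35     0.85]
Cofactors of I−A, C_ij = (−1)^(i+j)·(minor ij) (rows/columns in the sector order above):
  C_11 = (0.70)(0.85) − (0.00)(-0.35) = 0.5950
  C_12 = −[(-0.05)(0.85) − (0.00)(-0.30)] = 0.0425
  C_13 = (-0.05)(-0.35) − (0.70)(-0.30) = 0.2275
  C_21 = −[(-0.05)(0.85) − (-0.40)(-0.35)] = 0.1825
  C_22 = (0.90)(0.85) − (-0.40)(-0.30) = 0.6450
  C_23 = −[(0.90)(-0.35) − (-0.05)(-0.30)] = 0.3300
  C_31 = (-0.05)(0.00) − (-0.40)(0.70) = 0.2800
  C_32 = −[(0.90)(0.00) − (-0.40)(-0.05)] = 0.0200
  C_33 = (0.90)(0.70) − (-0.05)(-0.05) = 0.6275
det(I−A) = Σ_j (I−A)_1j·C_1j = (0.90)(0.5950) + (-0.05)(0.0425) + (-0.40)(0.2275) = 0.442375
adj(I−A) = Cᵀ =
  [ 0.5950   0.1825   0.2800]
  [ 0.0425   0.6450   0.0200]
  [ 0.2275   0.3300   0.6275]
(I − A)⁻¹ = adj(I−A) / det(I−A) ≈
  [   1.3450     0.4125     0.6329]
  [   0.0961     1.4580     0.0452]
  [   0.5143     0.7460     1.4185]
Δx = (I − A)⁻¹ Δd with Δd having +60 in the Leather component and 0 elsewhere.
So Δx_B = L_BL · (+60), where L_BL = adj(I−A)_BL / det(I−A) = 0.1825 / 0.442375.
Δx_B = 0.1825 × (+60) / 0.442375 = 10.95 / 0.442375 ≈ 24.75.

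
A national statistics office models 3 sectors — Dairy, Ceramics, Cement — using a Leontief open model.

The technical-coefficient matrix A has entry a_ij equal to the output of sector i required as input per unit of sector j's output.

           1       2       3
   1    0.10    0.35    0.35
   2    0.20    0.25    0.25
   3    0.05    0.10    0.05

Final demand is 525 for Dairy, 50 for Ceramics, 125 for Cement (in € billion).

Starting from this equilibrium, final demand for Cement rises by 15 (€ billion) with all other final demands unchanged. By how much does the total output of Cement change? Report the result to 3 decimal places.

Δx_3 = 17.196

I − A =
  [   0.90    -0.35    -0.35]
  [  -0.20     0.75    -0.25]
  [  -0.05    -0.10     0.95]
Cofactors of I−A, C_ij = (−1)^(i+j)·(minor ij) (rows/columns in the sector order above):
  C_11 = (0.75)(0.95) − (-0.25)(-0.10) = 0.6875
  C_12 = −[(-0.20)(0.95) − (-0.25)(-0.05)] = 0.2025
  C_13 = (-0.20)(-0.10) − (0.75)(-0.05) = 0.0575
  C_21 = −[(-0.35)(0.95) − (-0.35)(-0.10)] = 0.3675
  C_22 = (0.90)(0.95) − (-0.35)(-0.05) = 0.8375
  C_23 = −[(0.90)(-0.10) − (-0.35)(-0.05)] = 0.1075
  C_31 = (-0.35)(-0.25) − (-0.35)(0.75) = 0.3500
  C_32 = −[(0.90)(-0.25) − (-0.35)(-0.20)] = 0.2950
  C_33 = (0.90)(0.75) − (-0.35)(-0.20) = 0.6050
det(I−A) = Σ_j (I−A)_1j·C_1j = (0.90)(0.6875) + (-0.35)(0.2025) + (-0.35)(0.0575) = 0.52775
adj(I−A) = Cᵀ =
  [ 0.6875   0.3675   0.3500]
  [ 0.2025   0.8375   0.2950]
  [ 0.0575   0.1075   0.6050]
(I − A)⁻¹ = adj(I−A) / det(I−A) ≈
  [   1.3027     0.6964     0.6632]
  [   0.3837     1.5869     0.5590]
  [   0.1090     0.2037     1.1464]
Δx = (I − A)⁻¹ Δd with Δd having +15 in the Cement component and 0 elsewhere.
So Δx_3 = L_33 · (+15), where L_33 = adj(I−A)_33 / det(I−A) = 0.6050 / 0.52775.
Δx_3 = 0.6050 × (+15) / 0.52775 = 9.075 / 0.52775 ≈ 17.196.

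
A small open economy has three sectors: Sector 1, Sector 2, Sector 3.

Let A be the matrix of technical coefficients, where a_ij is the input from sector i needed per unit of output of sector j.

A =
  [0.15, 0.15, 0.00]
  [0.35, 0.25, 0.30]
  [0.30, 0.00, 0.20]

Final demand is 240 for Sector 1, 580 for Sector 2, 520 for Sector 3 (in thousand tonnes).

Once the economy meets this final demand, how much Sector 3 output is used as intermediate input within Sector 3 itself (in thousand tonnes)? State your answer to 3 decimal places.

I − A =
  [   0.85    -0.15     0.00]
  [  -0.35     0.75    -0.30]
  [  -0.30     0.00     0.80]
Cofactors of I−A, C_ij = (−1)^(i+j)·(minor ij) (rows/columns in the sector order above):
  C_11 = (0.75)(0.80) − (-0.30)(0.00) = 0.6000
  C_12 = −[(-0.35)(0.80) − (-0.30)(-0.30)] = 0.3700
  C_13 = (-0.35)(0.00) − (0.75)(-0.30) = 0.2250
  C_21 = −[(-0.15)(0.80) − (0.00)(0.00)] = 0.1200
  C_22 = (0.85)(0.80) − (0.00)(-0.30) = 0.6800
  C_23 = −[(0.85)(0.00) − (-0.15)(-0.30)] = 0.0450
  C_31 = (-0.15)(-0.30) − (0.00)(0.75) = 0.0450
  C_32 = −[(0.85)(-0.30) − (0.00)(-0.35)] = 0.2550
  C_33 = (0.85)(0.75) − (-0.15)(-0.35) = 0.5850
det(I−A) = Σ_j (I−A)_1j·C_1j = (0.85)(0.6000) + (-0.15)(0.3700) + (0.00)(0.2250) = 0.4545
adj(I−A) = Cᵀ =
  [ 0.6000   0.1200   0.0450]
  [ 0.3700   0.6800   0.2550]
  [ 0.2250   0.0450   0.5850]
(I − A)⁻¹ = adj(I−A) / det(I−A) ≈
  [   1.3201     0.2640     0.0990]
  [   0.8141     1.4961     0.5611]
  [   0.4950     0.0990     1.2871]
First solve x = (I − A)⁻¹ d = adj(I−A)·d / det(I−A); in particular x_3 = (0.2250·240 + 0.0450·580 + 0.5850·520) / 0.4545 = 384.30 / 0.4545 ≈ 845.54455.
Intermediate flow from 3 to 3: z_33 = a_33 · x_3 = 0.20 × 384.30 / 0.4545 = 76.86 / 0.4545 ≈ 169.109.

z_33 = 169.109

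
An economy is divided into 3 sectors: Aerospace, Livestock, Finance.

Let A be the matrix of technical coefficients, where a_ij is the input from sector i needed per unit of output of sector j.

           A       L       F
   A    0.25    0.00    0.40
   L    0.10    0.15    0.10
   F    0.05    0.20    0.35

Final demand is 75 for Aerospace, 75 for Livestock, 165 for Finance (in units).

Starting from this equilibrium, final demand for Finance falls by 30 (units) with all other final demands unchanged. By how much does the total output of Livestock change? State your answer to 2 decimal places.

I − A =
  [   0.75     0.00    -0.40]
  [  -0.10     0.85    -0.10]
  [  -0.05    -0.20     0.65]
Cofactors of I−A, C_ij = (−1)^(i+j)·(minor ij) (rows/columns in the sector order above):
  C_11 = (0.85)(0.65) − (-0.10)(-0.20) = 0.5325
  C_12 = −[(-0.10)(0.65) − (-0.10)(-0.05)] = 0.0700
  C_13 = (-0.10)(-0.20) − (0.85)(-0.05) = 0.0625
  C_21 = −[(0.00)(0.65) − (-0.40)(-0.20)] = 0.0800
  C_22 = (0.75)(0.65) − (-0.40)(-0.05) = 0.4675
  C_23 = −[(0.75)(-0.20) − (0.00)(-0.05)] = 0.1500
  C_31 = (0.00)(-0.10) − (-0.40)(0.85) = 0.3400
  C_32 = −[(0.75)(-0.10) − (-0.40)(-0.10)] = 0.1150
  C_33 = (0.75)(0.85) − (0.00)(-0.10) = 0.6375
det(I−A) = Σ_j (I−A)_1j·C_1j = (0.75)(0.5325) + (0.00)(0.0700) + (-0.40)(0.0625) = 0.374375
adj(I−A) = Cᵀ =
  [ 0.5325   0.0800   0.3400]
  [ 0.0700   0.4675   0.1150]
  [ 0.0625   0.1500   0.6375]
(I − A)⁻¹ = adj(I−A) / det(I−A) ≈
  [   1.4224     0.2137     0.9082]
  [   0.1870     1.2487     0.3072]
  [   0.1669     0.4007     1.7028]
Δx = (I − A)⁻¹ Δd with Δd having -30 in the Finance component and 0 elsewhere.
So Δx_L = L_LF · (-30), where L_LF = adj(I−A)_LF / det(I−A) = 0.1150 / 0.374375.
Δx_L = 0.1150 × (-30) / 0.374375 = -3.45 / 0.374375 ≈ -9.22.

Δx_L = -9.22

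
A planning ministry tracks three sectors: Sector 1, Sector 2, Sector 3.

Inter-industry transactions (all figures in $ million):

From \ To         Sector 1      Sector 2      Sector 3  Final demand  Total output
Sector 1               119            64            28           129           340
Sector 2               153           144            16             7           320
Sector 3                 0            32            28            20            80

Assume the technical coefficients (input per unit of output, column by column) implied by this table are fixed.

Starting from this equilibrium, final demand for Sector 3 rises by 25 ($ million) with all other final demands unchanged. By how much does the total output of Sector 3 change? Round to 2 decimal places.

Δx_3 = 46.08

Technical coefficients a_ij = z_ij / X_j:
  a_11 = 119/340 = 0.35, a_21 = 153/340 = 0.45, a_31 = 0/340 = 0.00
  a_12 = 64/320 = 0.20, a_22 = 144/320 = 0.45, a_32 = 32/320 = 0.10
  a_13 = 28/80 = 0.35, a_23 = 16/80 = 0.20, a_33 = 28/80 = 0.35
I − A =
  [   0.65    -0.20    -0.35]
  [  -0.45     0.55    -0.20]
  [   0.00    -0.10     0.65]
Cofactors of I−A, C_ij = (−1)^(i+j)·(minor ij) (rows/columns in the sector order above):
  C_11 = (0.55)(0.65) − (-0.20)(-0.10) = 0.3375
  C_12 = −[(-0.45)(0.65) − (-0.20)(0.00)] = 0.2925
  C_13 = (-0.45)(-0.10) − (0.55)(0.00) = 0.0450
  C_21 = −[(-0.20)(0.65) − (-0.35)(-0.10)] = 0.1650
  C_22 = (0.65)(0.65) − (-0.35)(0.00) = 0.4225
  C_23 = −[(0.65)(-0.10) − (-0.20)(0.00)] = 0.0650
  C_31 = (-0.20)(-0.20) − (-0.35)(0.55) = 0.2325
  C_32 = −[(0.65)(-0.20) − (-0.35)(-0.45)] = 0.2875
  C_33 = (0.65)(0.55) − (-0.20)(-0.45) = 0.2675
det(I−A) = Σ_j (I−A)_1j·C_1j = (0.65)(0.3375) + (-0.20)(0.2925) + (-0.35)(0.0450) = 0.145125
adj(I−A) = Cᵀ =
  [ 0.3375   0.1650   0.2325]
  [ 0.2925   0.4225   0.2875]
  [ 0.0450   0.0650   0.2675]
(I − A)⁻¹ = adj(I−A) / det(I−A) ≈
  [   2.3256     1.1370     1.6021]
  [   2.0155     2.9113     1.9811]
  [   0.3101     0.4479     1.8432]
Δx = (I − A)⁻¹ Δd with Δd having +25 in the Sector 3 component and 0 elsewhere.
So Δx_3 = L_33 · (+25), where L_33 = adj(I−A)_33 / det(I−A) = 0.2675 / 0.145125.
Δx_3 = 0.2675 × (+25) / 0.145125 = 6.6875 / 0.145125 ≈ 46.08.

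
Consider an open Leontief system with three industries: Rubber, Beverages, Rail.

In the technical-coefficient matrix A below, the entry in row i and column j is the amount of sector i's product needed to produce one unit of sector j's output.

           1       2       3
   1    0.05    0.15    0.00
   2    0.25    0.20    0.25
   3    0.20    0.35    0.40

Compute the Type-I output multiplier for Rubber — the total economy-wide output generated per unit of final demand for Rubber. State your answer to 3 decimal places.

m_1 = 2.450

I − A =
  [   0.95    -0.15     0.00]
  [  -0.25     0.80    -0.25]
  [  -0.20    -0.35     0.60]
Cofactors of I−A, C_ij = (−1)^(i+j)·(minor ij) (rows/columns in the sector order above):
  C_11 = (0.80)(0.60) − (-0.25)(-0.35) = 0.3925
  C_12 = −[(-0.25)(0.60) − (-0.25)(-0.20)] = 0.2000
  C_13 = (-0.25)(-0.35) − (0.80)(-0.20) = 0.2475
  C_21 = −[(-0.15)(0.60) − (0.00)(-0.35)] = 0.0900
  C_22 = (0.95)(0.60) − (0.00)(-0.20) = 0.5700
  C_23 = −[(0.95)(-0.35) − (-0.15)(-0.20)] = 0.3625
  C_31 = (-0.15)(-0.25) − (0.00)(0.80) = 0.0375
  C_32 = −[(0.95)(-0.25) − (0.00)(-0.25)] = 0.2375
  C_33 = (0.95)(0.80) − (-0.15)(-0.25) = 0.7225
det(I−A) = Σ_j (I−A)_1j·C_1j = (0.95)(0.3925) + (-0.15)(0.2000) + (0.00)(0.2475) = 0.342875
adj(I−A) = Cᵀ =
  [ 0.3925   0.0900   0.0375]
  [ 0.2000   0.5700   0.2375]
  [ 0.2475   0.3625   0.7225]
(I − A)⁻¹ = adj(I−A) / det(I−A) ≈
  [   1.1447     0.2625     0.1094]
  [   0.5833     1.6624     0.6927]
  [   0.7218     1.0572     2.1072]
The output multiplier for sector j is the column-j sum of the Leontief inverse (I − A)⁻¹ = adj(I−A) / det(I−A).
Column 1 of adj(I−A): (0.3925, 0.2000, 0.2475); det(I−A) = 0.342875.
m_1 = (0.3925 + 0.2000 + 0.2475) / 0.342875 = 0.84 / 0.342875 ≈ 2.450.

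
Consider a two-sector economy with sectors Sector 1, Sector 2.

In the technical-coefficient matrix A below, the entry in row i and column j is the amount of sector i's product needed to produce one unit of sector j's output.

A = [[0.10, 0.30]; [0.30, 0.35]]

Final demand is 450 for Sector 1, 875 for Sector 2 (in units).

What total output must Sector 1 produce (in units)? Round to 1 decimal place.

x_1 = 1121.2

I − A =
  [   0.90    -0.30]
  [  -0.30     0.65]
det(I−A) = (0.90)(0.65) − (-0.30)(-0.30) = 0.4950
adj(I−A) = [[0.65, 0.30], [0.30, 0.90]]
(I − A)⁻¹ = adj(I−A) / det(I−A) ≈
  [   1.3131     0.6061]
  [   0.6061     1.8182]
x = (I − A)⁻¹ d = adj(I−A)·d / det(I−A), with det(I−A) = 0.4950:
  x_1 = (0.65·450 + 0.30·875) / 0.4950 = 555.00 / 0.4950 ≈ 1121.2
  x_2 = (0.30·450 + 0.90·875) / 0.4950 = 922.50 / 0.4950 ≈ 1863.6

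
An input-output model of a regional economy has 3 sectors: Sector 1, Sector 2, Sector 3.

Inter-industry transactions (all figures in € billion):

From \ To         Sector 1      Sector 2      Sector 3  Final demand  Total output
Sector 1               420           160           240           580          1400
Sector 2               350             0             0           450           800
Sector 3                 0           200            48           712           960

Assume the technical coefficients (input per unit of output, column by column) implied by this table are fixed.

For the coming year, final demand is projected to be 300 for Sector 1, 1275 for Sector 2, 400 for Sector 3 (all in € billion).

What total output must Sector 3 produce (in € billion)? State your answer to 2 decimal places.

Technical coefficients a_ij = z_ij / X_j:
  a_11 = 420/1400 = 0.30, a_21 = 350/1400 = 0.25, a_31 = 0/1400 = 0.00
  a_12 = 160/800 = 0.20, a_22 = 0/800 = 0.00, a_32 = 200/800 = 0.25
  a_13 = 240/960 = 0.25, a_23 = 0/960 = 0.00, a_33 = 48/960 = 0.05
I − A =
  [   0.70    -0.20    -0.25]
  [  -0.25     1.00     0.00]
  [   0.00    -0.25     0.95]
Cofactors of I−A, C_ij = (−1)^(i+j)·(minor ij) (rows/columns in the sector order above):
  C_11 = (1.00)(0.95) − (0.00)(-0.25) = 0.9500
  C_12 = −[(-0.25)(0.95) − (0.00)(0.00)] = 0.2375
  C_13 = (-0.25)(-0.25) − (1.00)(0.00) = 0.0625
  C_21 = −[(-0.20)(0.95) − (-0.25)(-0.25)] = 0.2525
  C_22 = (0.70)(0.95) − (-0.25)(0.00) = 0.6650
  C_23 = −[(0.70)(-0.25) − (-0.20)(0.00)] = 0.1750
  C_31 = (-0.20)(0.00) − (-0.25)(1.00) = 0.2500
  C_32 = −[(0.70)(0.00) − (-0.25)(-0.25)] = 0.0625
  C_33 = (0.70)(1.00) − (-0.20)(-0.25) = 0.6500
det(I−A) = Σ_j (I−A)_1j·C_1j = (0.70)(0.9500) + (-0.20)(0.2375) + (-0.25)(0.0625) = 0.601875
adj(I−A) = Cᵀ =
  [ 0.9500   0.2525   0.2500]
  [ 0.2375   0.6650   0.0625]
  [ 0.0625   0.1750   0.6500]
(I − A)⁻¹ = adj(I−A) / det(I−A) ≈
  [   1.5784     0.4195     0.4154]
  [   0.3946     1.1049     0.1038]
  [   0.1038     0.2908     1.0800]
x = (I − A)⁻¹ d = adj(I−A)·d / det(I−A), with det(I−A) = 0.601875:
  x_1 = (0.9500·300 + 0.2525·1275 + 0.2500·400) / 0.601875 = 706.9375 / 0.601875 ≈ 1174.56
  x_2 = (0.2375·300 + 0.6650·1275 + 0.0625·400) / 0.601875 = 944.125 / 0.601875 ≈ 1568.64
  x_3 = (0.0625·300 + 0.1750·1275 + 0.6500·400) / 0.601875 = 501.875 / 0.601875 ≈ 833.85

x_3 = 833.85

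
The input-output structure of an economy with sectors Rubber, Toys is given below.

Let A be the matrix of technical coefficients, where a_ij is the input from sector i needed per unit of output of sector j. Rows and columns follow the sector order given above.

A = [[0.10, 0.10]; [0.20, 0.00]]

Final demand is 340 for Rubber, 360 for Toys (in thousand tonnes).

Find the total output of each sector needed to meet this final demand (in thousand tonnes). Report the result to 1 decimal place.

x_1 = 427.3, x_2 = 445.5

I − A =
  [   0.90    -0.10]
  [  -0.20     1.00]
det(I−A) = (0.90)(1.00) − (-0.10)(-0.20) = 0.8800
adj(I−A) = [[1.00, 0.10], [0.20, 0.90]]
(I − A)⁻¹ = adj(I−A) / det(I−A) ≈
  [   1.1364     0.1136]
  [   0.2273     1.0227]
x = (I − A)⁻¹ d = adj(I−A)·d / det(I−A), with det(I−A) = 0.8800:
  x_1 = (1.00·340 + 0.10·360) / 0.8800 = 376.00 / 0.8800 ≈ 427.3
  x_2 = (0.20·340 + 0.90·360) / 0.8800 = 392.00 / 0.8800 ≈ 445.5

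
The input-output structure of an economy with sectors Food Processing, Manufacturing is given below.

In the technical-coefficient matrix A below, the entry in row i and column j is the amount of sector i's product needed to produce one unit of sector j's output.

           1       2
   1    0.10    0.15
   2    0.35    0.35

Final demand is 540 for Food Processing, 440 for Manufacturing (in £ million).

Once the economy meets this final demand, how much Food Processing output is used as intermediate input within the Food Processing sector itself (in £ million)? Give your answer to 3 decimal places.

I − A =
  [   0.90    -0.15]
  [  -0.35     0.65]
det(I−A) = (0.90)(0.65) − (-0.15)(-0.35) = 0.5325
adj(I−A) = [[0.65, 0.15], [0.35, 0.90]]
(I − A)⁻¹ = adj(I−A) / det(I−A) ≈
  [   1.2207     0.2817]
  [   0.6573     1.6901]
First solve x = (I − A)⁻¹ d = adj(I−A)·d / det(I−A); in particular x_1 = (0.65·540 + 0.15·440) / 0.5325 = 417.00 / 0.5325 ≈ 783.09859.
Intermediate flow from 1 to 1: z_11 = a_11 · x_1 = 0.10 × 417.00 / 0.5325 = 41.70 / 0.5325 ≈ 78.310.

z_11 = 78.310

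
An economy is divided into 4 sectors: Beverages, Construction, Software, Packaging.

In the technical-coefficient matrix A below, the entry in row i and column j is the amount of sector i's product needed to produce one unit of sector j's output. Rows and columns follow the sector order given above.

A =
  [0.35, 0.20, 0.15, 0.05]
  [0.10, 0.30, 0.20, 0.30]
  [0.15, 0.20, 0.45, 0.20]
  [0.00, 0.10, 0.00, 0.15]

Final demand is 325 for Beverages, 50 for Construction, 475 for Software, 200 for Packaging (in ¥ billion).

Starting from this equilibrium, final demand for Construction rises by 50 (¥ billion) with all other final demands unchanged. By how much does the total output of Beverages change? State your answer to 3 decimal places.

I − A =
  [   0.65    -0.20    -0.15    -0.05]
  [  -0.10     0.70    -0.20    -0.30]
  [  -0.15    -0.20     0.55    -0.20]
  [   0.00    -0.10     0.00     0.85]
Compute the cofactors C_ij = (−1)^(i+j)·(3×3 minor ij) of I−A; the adjugate is their transpose:
adj(I−A) = Cᵀ =
  [ 0.27275   0.12475   0.11975   0.08825]
  [ 0.07225   0.28475   0.12325   0.13375]
  [ 0.10375   0.14975   0.34975   0.14125]
  [ 0.00850   0.03350   0.01450   0.18850]
det(I−A) = Σ_j (I−A)_1j·C_1j = (0.65)(0.27275) + (-0.20)(0.07225) + (-0.15)(0.10375) + (-0.05)(0.00850) = 0.14685
(I − A)⁻¹ = adj(I−A) / det(I−A) ≈
  [   1.8573     0.8495     0.8155     0.6010]
  [   0.4920     1.9391     0.8393     0.9108]
  [   0.7065     1.0197     2.3817     0.9619]
  [   0.0579     0.2281     0.0987     1.2836]
Δx = (I − A)⁻¹ Δd with Δd having +50 in the Construction component and 0 elsewhere.
So Δx_B = L_BC · (+50), where L_BC = adj(I−A)_BC / det(I−A) = 0.12475 / 0.14685.
Δx_B = 0.12475 × (+50) / 0.14685 = 6.2375 / 0.14685 ≈ 42.475.

Δx_B = 42.475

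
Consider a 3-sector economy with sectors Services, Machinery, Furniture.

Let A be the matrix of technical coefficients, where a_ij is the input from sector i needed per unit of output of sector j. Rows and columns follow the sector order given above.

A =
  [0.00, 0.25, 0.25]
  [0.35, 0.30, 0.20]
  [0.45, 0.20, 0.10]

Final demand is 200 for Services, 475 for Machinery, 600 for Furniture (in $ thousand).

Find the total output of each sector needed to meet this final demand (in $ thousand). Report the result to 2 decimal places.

x_S = 977.39, x_M = 1598.89, x_F = 1510.67

I − A =
  [   1.00    -0.25    -0.25]
  [  -0.35     0.70    -0.20]
  [  -0.45    -0.20     0.90]
Cofactors of I−A, C_ij = (−1)^(i+j)·(minor ij) (rows/columns in the sector order above):
  C_11 = (0.70)(0.90) − (-0.20)(-0.20) = 0.5900
  C_12 = −[(-0.35)(0.90) − (-0.20)(-0.45)] = 0.4050
  C_13 = (-0.35)(-0.20) − (0.70)(-0.45) = 0.3850
  C_21 = −[(-0.25)(0.90) − (-0.25)(-0.20)] = 0.2750
  C_22 = (1.00)(0.90) − (-0.25)(-0.45) = 0.7875
  C_23 = −[(1.00)(-0.20) − (-0.25)(-0.45)] = 0.3125
  C_31 = (-0.25)(-0.20) − (-0.25)(0.70) = 0.2250
  C_32 = −[(1.00)(-0.20) − (-0.25)(-0.35)] = 0.2875
  C_33 = (1.00)(0.70) − (-0.25)(-0.35) = 0.6125
det(I−A) = Σ_j (I−A)_1j·C_1j = (1.00)(0.5900) + (-0.25)(0.4050) + (-0.25)(0.3850) = 0.3925
adj(I−A) = Cᵀ =
  [ 0.5900   0.2750   0.2250]
  [ 0.4050   0.7875   0.2875]
  [ 0.3850   0.3125   0.6125]
(I − A)⁻¹ = adj(I−A) / det(I−A) ≈
  [   1.5032     0.7006     0.5732]
  [   1.0318     2.0064     0.7325]
  [   0.9809     0.7962     1.5605]
x = (I − A)⁻¹ d = adj(I−A)·d / det(I−A), with det(I−A) = 0.3925:
  x_S = (0.5900·200 + 0.2750·475 + 0.2250·600) / 0.3925 = 383.625 / 0.3925 ≈ 977.39
  x_M = (0.4050·200 + 0.7875·475 + 0.2875·600) / 0.3925 = 627.5625 / 0.3925 ≈ 1598.89
  x_F = (0.3850·200 + 0.3125·475 + 0.6125·600) / 0.3925 = 592.9375 / 0.3925 ≈ 1510.67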